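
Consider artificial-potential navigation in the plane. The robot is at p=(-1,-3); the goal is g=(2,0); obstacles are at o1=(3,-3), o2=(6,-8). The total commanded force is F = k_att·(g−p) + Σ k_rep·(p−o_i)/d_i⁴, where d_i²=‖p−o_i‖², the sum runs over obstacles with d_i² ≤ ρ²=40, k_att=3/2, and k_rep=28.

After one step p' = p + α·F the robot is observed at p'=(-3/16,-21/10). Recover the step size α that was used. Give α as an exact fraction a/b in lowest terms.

F_att = 3/2·(g−p) = 3/2·(3,3) = (4.5000,4.5000)
o1: d²=16 ≤ ρ²=40; F_rep = 28·(-4,0)/16² = (-0.4375,0.0000)
o2: d²=74 > ρ²=40 → inactive
F = F_att + ΣF_rep = (4.0625,4.5000)
Δp = p'−p = (0.8125,0.9000); α = Δx/Fx = (13/16) / (65/16) = 1/5
check: Δy/Fy = (9/10) / (9/2) = 1/5 ✓

α = 1/5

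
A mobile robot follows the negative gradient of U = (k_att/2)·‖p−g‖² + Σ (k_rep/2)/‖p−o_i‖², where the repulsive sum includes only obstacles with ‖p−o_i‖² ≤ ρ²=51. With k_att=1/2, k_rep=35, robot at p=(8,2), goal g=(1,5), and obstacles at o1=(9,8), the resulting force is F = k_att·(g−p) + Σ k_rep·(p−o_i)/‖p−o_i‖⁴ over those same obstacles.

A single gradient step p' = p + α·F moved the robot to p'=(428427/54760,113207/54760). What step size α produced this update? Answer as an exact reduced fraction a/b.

F_att = 1/2·(g−p) = 1/2·(-7,3) = (-3.5000,1.5000)
o1: d²=37 ≤ ρ²=51; F_rep = 35·(-1,-6)/37² = (-0.0256,-0.1534)
F = F_att + ΣF_rep = (-3.5256,1.3466)
Δp = p'−p = (-0.1763,0.0673); α = Δx/Fx = (-9653/54760) / (-9653/2738) = 1/20
check: Δy/Fy = (3687/54760) / (3687/2738) = 1/20 ✓

α = 1/20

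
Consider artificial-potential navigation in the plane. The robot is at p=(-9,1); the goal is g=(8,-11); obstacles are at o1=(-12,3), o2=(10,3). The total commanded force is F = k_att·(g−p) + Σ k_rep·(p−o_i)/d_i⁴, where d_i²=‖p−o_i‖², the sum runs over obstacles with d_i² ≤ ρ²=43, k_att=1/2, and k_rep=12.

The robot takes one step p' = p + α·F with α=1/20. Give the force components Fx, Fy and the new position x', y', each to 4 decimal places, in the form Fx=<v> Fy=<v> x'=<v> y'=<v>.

F_att = 1/2·(g−p) = 1/2·(17,-12) = (8.5000,-6.0000)
o1: d²=13 ≤ ρ²=43; F_rep = 12·(3,-2)/13² = (0.2130,-0.1420)
o2: d²=365 > ρ²=43 → inactive
F = F_att + ΣF_rep = (8.7130,-6.1420)
p' = p + 1/20·F = (-8.5643,0.6929)

Fx=8.7130 Fy=-6.1420 x'=-8.5643 y'=0.6929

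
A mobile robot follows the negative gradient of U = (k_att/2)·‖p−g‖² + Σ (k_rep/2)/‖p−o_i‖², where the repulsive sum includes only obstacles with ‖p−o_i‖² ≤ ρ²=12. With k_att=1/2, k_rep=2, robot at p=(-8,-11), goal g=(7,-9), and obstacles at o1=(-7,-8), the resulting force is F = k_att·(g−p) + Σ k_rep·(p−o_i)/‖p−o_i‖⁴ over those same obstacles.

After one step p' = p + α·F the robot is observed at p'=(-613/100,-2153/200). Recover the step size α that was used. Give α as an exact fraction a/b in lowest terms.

α = 1/4

F_att = 1/2·(g−p) = 1/2·(15,2) = (7.5000,1.0000)
o1: d²=10 ≤ ρ²=12; F_rep = 2·(-1,-3)/10² = (-0.0200,-0.0600)
F = F_att + ΣF_rep = (7.4800,0.9400)
Δp = p'−p = (1.8700,0.2350); α = Δx/Fx = (187/100) / (187/25) = 1/4
check: Δy/Fy = (47/200) / (47/50) = 1/4 ✓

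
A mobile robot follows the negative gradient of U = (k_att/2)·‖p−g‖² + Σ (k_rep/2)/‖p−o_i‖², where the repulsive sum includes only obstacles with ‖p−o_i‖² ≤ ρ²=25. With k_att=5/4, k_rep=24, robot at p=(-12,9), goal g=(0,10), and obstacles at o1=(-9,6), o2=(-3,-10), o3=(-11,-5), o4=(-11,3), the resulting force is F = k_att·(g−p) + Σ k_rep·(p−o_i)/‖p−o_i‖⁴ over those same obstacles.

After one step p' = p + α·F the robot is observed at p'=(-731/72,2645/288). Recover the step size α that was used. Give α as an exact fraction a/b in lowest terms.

F_att = 5/4·(g−p) = 5/4·(12,1) = (15.0000,1.2500)
o1: d²=18 ≤ ρ²=25; F_rep = 24·(-3,3)/18² = (-0.2222,0.2222)
o2: d²=442 > ρ²=25 → inactive
o3: d²=197 > ρ²=25 → inactive
o4: d²=37 > ρ²=25 → inactive
F = F_att + ΣF_rep = (14.7778,1.4722)
Δp = p'−p = (1.8472,0.1840); α = Δx/Fx = (133/72) / (133/9) = 1/8
check: Δy/Fy = (53/288) / (53/36) = 1/8 ✓

α = 1/8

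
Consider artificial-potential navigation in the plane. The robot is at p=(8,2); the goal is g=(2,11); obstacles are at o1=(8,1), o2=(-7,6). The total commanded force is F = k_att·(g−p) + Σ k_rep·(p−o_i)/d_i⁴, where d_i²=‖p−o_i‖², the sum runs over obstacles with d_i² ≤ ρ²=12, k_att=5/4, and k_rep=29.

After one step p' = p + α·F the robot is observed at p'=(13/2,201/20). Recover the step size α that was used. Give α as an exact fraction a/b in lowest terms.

α = 1/5

F_att = 5/4·(g−p) = 5/4·(-6,9) = (-7.5000,11.2500)
o1: d²=1 ≤ ρ²=12; F_rep = 29·(0,1)/1² = (0.0000,29.0000)
o2: d²=241 > ρ²=12 → inactive
F = F_att + ΣF_rep = (-7.5000,40.2500)
Δp = p'−p = (-1.5000,8.0500); α = Δx/Fx = (-3/2) / (-15/2) = 1/5
check: Δy/Fy = (161/20) / (161/4) = 1/5 ✓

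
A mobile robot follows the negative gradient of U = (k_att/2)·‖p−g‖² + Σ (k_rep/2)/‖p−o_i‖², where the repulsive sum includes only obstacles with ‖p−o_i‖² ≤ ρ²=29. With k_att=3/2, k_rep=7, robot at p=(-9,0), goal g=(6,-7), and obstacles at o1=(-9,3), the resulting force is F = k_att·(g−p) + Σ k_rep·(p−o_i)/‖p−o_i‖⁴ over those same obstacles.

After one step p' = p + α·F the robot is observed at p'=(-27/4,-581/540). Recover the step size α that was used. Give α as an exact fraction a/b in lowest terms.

α = 1/10

F_att = 3/2·(g−p) = 3/2·(15,-7) = (22.5000,-10.5000)
o1: d²=9 ≤ ρ²=29; F_rep = 7·(0,-3)/9² = (0.0000,-0.2593)
F = F_att + ΣF_rep = (22.5000,-10.7593)
Δp = p'−p = (2.2500,-1.0759); α = Δx/Fx = (9/4) / (45/2) = 1/10
check: Δy/Fy = (-581/540) / (-581/54) = 1/10 ✓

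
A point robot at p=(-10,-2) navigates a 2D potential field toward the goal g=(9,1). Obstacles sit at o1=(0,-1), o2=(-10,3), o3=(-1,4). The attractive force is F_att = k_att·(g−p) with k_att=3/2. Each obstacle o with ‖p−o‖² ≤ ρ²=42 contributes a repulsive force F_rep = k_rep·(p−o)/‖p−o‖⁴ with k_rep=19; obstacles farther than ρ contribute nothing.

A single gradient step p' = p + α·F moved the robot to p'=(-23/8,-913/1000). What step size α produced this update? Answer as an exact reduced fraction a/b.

α = 1/4

F_att = 3/2·(g−p) = 3/2·(19,3) = (28.5000,4.5000)
o1: d²=101 > ρ²=42 → inactive
o2: d²=25 ≤ ρ²=42; F_rep = 19·(0,-5)/25² = (0.0000,-0.1520)
o3: d²=117 > ρ²=42 → inactive
F = F_att + ΣF_rep = (28.5000,4.3480)
Δp = p'−p = (7.1250,1.0870); α = Δx/Fx = (57/8) / (57/2) = 1/4
check: Δy/Fy = (1087/1000) / (1087/250) = 1/4 ✓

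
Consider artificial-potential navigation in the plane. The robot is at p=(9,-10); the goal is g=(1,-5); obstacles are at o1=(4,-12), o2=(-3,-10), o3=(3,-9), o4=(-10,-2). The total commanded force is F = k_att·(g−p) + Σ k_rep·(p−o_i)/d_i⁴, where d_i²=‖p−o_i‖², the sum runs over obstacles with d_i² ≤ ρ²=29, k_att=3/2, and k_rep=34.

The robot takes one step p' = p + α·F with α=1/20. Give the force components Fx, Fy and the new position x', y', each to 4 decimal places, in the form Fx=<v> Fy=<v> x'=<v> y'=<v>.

Fx=-11.7979 Fy=7.5809 x'=8.4101 y'=-9.6210

F_att = 3/2·(g−p) = 3/2·(-8,5) = (-12.0000,7.5000)
o1: d²=29 ≤ ρ²=29; F_rep = 34·(5,2)/29² = (0.2021,0.0809)
o2: d²=144 > ρ²=29 → inactive
o3: d²=37 > ρ²=29 → inactive
o4: d²=425 > ρ²=29 → inactive
F = F_att + ΣF_rep = (-11.7979,7.5809)
p' = p + 1/20·F = (8.4101,-9.6210)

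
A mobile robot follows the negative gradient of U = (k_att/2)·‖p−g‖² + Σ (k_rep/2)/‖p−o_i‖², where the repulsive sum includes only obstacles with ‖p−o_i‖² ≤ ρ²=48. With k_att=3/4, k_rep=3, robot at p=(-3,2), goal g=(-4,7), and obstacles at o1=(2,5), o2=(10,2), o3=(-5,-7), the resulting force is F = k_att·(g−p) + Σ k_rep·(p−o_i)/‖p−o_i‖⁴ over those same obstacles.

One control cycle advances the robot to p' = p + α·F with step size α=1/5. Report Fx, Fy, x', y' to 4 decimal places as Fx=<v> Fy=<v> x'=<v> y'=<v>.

Fx=-0.7630 Fy=3.7422 x'=-3.1526 y'=2.7484

F_att = 3/4·(g−p) = 3/4·(-1,5) = (-0.7500,3.7500)
o1: d²=34 ≤ ρ²=48; F_rep = 3·(-5,-3)/34² = (-0.0130,-0.0078)
o2: d²=169 > ρ²=48 → inactive
o3: d²=85 > ρ²=48 → inactive
F = F_att + ΣF_rep = (-0.7630,3.7422)
p' = p + 1/5·F = (-3.1526,2.7484)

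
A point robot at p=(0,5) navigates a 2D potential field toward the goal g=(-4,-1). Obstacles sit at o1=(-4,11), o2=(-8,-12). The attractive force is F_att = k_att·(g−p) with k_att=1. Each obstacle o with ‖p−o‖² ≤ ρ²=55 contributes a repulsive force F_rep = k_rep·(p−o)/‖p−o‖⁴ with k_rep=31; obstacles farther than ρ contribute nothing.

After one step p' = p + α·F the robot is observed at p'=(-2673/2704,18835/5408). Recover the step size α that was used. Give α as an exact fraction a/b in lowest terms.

F_att = 1·(g−p) = 1·(-4,-6) = (-4.0000,-6.0000)
o1: d²=52 ≤ ρ²=55; F_rep = 31·(4,-6)/52² = (0.0459,-0.0688)
o2: d²=353 > ρ²=55 → inactive
F = F_att + ΣF_rep = (-3.9541,-6.0688)
Δp = p'−p = (-0.9885,-1.5172); α = Δx/Fx = (-2673/2704) / (-2673/676) = 1/4
check: Δy/Fy = (-8205/5408) / (-8205/1352) = 1/4 ✓

α = 1/4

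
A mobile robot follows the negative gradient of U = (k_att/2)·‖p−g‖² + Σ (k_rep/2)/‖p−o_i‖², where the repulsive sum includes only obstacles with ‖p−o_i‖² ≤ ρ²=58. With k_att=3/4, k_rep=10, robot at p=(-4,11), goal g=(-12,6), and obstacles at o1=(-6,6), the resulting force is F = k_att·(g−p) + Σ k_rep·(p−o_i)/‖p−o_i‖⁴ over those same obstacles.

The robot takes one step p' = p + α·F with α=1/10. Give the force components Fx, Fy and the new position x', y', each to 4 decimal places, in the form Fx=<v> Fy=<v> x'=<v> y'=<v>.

Fx=-5.9762 Fy=-3.6905 x'=-4.5976 y'=10.6309

F_att = 3/4·(g−p) = 3/4·(-8,-5) = (-6.0000,-3.7500)
o1: d²=29 ≤ ρ²=58; F_rep = 10·(2,5)/29² = (0.0238,0.0595)
F = F_att + ΣF_rep = (-5.9762,-3.6905)
p' = p + 1/10·F = (-4.5976,10.6309)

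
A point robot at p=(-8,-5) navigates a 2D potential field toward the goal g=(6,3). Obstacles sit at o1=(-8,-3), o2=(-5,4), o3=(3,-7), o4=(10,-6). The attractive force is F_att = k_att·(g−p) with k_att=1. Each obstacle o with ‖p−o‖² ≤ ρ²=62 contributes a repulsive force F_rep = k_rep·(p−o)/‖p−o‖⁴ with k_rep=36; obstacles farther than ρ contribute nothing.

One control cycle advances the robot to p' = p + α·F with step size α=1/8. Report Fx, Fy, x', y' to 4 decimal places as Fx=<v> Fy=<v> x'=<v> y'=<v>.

Fx=14.0000 Fy=3.5000 x'=-6.2500 y'=-4.5625

F_att = 1·(g−p) = 1·(14,8) = (14.0000,8.0000)
o1: d²=4 ≤ ρ²=62; F_rep = 36·(0,-2)/4² = (0.0000,-4.5000)
o2: d²=90 > ρ²=62 → inactive
o3: d²=125 > ρ²=62 → inactive
o4: d²=325 > ρ²=62 → inactive
F = F_att + ΣF_rep = (14.0000,3.5000)
p' = p + 1/8·F = (-6.2500,-4.5625)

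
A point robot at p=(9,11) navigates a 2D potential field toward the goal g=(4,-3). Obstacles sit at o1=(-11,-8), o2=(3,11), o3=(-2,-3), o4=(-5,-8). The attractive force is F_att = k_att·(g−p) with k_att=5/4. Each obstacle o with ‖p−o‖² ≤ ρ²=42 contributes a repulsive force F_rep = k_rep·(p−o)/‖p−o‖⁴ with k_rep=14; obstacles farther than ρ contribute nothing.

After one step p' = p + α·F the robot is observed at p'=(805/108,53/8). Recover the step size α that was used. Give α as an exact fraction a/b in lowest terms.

F_att = 5/4·(g−p) = 5/4·(-5,-14) = (-6.2500,-17.5000)
o1: d²=761 > ρ²=42 → inactive
o2: d²=36 ≤ ρ²=42; F_rep = 14·(6,0)/36² = (0.0648,0.0000)
o3: d²=317 > ρ²=42 → inactive
o4: d²=557 > ρ²=42 → inactive
F = F_att + ΣF_rep = (-6.1852,-17.5000)
Δp = p'−p = (-1.5463,-4.3750); α = Δx/Fx = (-167/108) / (-167/27) = 1/4
check: Δy/Fy = (-35/8) / (-35/2) = 1/4 ✓

α = 1/4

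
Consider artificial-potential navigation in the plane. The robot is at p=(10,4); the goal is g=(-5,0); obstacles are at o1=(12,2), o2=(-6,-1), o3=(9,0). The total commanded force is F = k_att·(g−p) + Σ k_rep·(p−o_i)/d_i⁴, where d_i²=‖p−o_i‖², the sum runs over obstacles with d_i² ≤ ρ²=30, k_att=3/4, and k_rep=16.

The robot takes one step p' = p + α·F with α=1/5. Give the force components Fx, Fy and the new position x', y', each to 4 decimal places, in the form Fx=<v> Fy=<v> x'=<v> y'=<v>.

F_att = 3/4·(g−p) = 3/4·(-15,-4) = (-11.2500,-3.0000)
o1: d²=8 ≤ ρ²=30; F_rep = 16·(-2,2)/8² = (-0.5000,0.5000)
o2: d²=281 > ρ²=30 → inactive
o3: d²=17 ≤ ρ²=30; F_rep = 16·(1,4)/17² = (0.0554,0.2215)
F = F_att + ΣF_rep = (-11.6946,-2.2785)
p' = p + 1/5·F = (7.6611,3.5443)

Fx=-11.6946 Fy=-2.2785 x'=7.6611 y'=3.5443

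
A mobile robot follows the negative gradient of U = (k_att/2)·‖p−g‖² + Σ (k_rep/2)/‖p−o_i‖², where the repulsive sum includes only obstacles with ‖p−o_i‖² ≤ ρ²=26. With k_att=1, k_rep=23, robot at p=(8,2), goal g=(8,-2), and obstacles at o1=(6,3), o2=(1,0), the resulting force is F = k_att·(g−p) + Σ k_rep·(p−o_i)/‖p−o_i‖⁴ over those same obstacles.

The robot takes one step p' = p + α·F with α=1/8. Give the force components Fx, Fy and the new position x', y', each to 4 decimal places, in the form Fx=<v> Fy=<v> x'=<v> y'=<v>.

Fx=1.8400 Fy=-4.9200 x'=8.2300 y'=1.3850

F_att = 1·(g−p) = 1·(0,-4) = (0.0000,-4.0000)
o1: d²=5 ≤ ρ²=26; F_rep = 23·(2,-1)/5² = (1.8400,-0.9200)
o2: d²=53 > ρ²=26 → inactive
F = F_att + ΣF_rep = (1.8400,-4.9200)
p' = p + 1/8·F = (8.2300,1.3850)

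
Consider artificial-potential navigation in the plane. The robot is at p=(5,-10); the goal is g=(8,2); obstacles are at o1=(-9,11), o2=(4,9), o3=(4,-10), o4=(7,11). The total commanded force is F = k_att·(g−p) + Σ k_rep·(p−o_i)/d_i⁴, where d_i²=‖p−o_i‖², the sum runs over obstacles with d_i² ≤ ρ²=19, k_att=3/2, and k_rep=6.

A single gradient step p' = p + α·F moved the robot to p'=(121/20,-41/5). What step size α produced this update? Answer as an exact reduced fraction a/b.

α = 1/10

F_att = 3/2·(g−p) = 3/2·(3,12) = (4.5000,18.0000)
o1: d²=637 > ρ²=19 → inactive
o2: d²=362 > ρ²=19 → inactive
o3: d²=1 ≤ ρ²=19; F_rep = 6·(1,0)/1² = (6.0000,0.0000)
o4: d²=445 > ρ²=19 → inactive
F = F_att + ΣF_rep = (10.5000,18.0000)
Δp = p'−p = (1.0500,1.8000); α = Δx/Fx = (21/20) / (21/2) = 1/10
check: Δy/Fy = (9/5) / (18) = 1/10 ✓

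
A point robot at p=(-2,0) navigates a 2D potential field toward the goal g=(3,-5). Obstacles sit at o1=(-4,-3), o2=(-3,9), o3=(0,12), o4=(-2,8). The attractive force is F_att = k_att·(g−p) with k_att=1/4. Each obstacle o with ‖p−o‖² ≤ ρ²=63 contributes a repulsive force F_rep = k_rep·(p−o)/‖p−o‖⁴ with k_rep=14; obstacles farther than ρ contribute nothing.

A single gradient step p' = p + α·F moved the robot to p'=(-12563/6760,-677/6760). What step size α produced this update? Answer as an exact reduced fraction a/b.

F_att = 1/4·(g−p) = 1/4·(5,-5) = (1.2500,-1.2500)
o1: d²=13 ≤ ρ²=63; F_rep = 14·(2,3)/13² = (0.1657,0.2485)
o2: d²=82 > ρ²=63 → inactive
o3: d²=148 > ρ²=63 → inactive
o4: d²=64 > ρ²=63 → inactive
F = F_att + ΣF_rep = (1.4157,-1.0015)
Δp = p'−p = (0.1416,-0.1001); α = Δx/Fx = (957/6760) / (957/676) = 1/10
check: Δy/Fy = (-677/6760) / (-677/676) = 1/10 ✓

α = 1/10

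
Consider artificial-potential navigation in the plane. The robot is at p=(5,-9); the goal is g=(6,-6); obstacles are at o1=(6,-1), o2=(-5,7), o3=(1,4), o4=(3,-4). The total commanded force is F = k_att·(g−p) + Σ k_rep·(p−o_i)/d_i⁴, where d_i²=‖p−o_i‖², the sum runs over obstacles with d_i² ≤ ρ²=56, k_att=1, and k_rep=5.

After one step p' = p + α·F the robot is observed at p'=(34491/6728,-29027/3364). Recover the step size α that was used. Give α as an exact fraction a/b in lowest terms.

F_att = 1·(g−p) = 1·(1,3) = (1.0000,3.0000)
o1: d²=65 > ρ²=56 → inactive
o2: d²=356 > ρ²=56 → inactive
o3: d²=185 > ρ²=56 → inactive
o4: d²=29 ≤ ρ²=56; F_rep = 5·(2,-5)/29² = (0.0119,-0.0297)
F = F_att + ΣF_rep = (1.0119,2.9703)
Δp = p'−p = (0.1265,0.3713); α = Δx/Fx = (851/6728) / (851/841) = 1/8
check: Δy/Fy = (1249/3364) / (2498/841) = 1/8 ✓

α = 1/8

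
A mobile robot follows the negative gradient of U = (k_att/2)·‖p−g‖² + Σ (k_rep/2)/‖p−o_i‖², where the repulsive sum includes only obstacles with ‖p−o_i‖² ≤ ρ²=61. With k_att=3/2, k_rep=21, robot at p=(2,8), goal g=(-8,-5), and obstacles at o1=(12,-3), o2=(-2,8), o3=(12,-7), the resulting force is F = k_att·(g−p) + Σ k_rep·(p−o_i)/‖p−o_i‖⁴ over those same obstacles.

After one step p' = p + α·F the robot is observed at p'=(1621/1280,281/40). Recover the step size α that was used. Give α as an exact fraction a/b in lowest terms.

F_att = 3/2·(g−p) = 3/2·(-10,-13) = (-15.0000,-19.5000)
o1: d²=221 > ρ²=61 → inactive
o2: d²=16 ≤ ρ²=61; F_rep = 21·(4,0)/16² = (0.3281,0.0000)
o3: d²=325 > ρ²=61 → inactive
F = F_att + ΣF_rep = (-14.6719,-19.5000)
Δp = p'−p = (-0.7336,-0.9750); α = Δx/Fx = (-939/1280) / (-939/64) = 1/20
check: Δy/Fy = (-39/40) / (-39/2) = 1/20 ✓

α = 1/20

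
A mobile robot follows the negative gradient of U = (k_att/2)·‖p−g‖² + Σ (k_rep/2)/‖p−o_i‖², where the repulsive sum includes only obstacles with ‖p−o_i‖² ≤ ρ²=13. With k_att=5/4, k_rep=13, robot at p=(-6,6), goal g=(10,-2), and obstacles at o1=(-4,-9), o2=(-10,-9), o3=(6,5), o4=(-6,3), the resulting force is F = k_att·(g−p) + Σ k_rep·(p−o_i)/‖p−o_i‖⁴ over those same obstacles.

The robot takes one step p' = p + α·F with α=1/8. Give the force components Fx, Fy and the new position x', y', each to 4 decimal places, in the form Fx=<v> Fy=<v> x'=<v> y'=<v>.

Fx=20.0000 Fy=-9.5185 x'=-3.5000 y'=4.8102

F_att = 5/4·(g−p) = 5/4·(16,-8) = (20.0000,-10.0000)
o1: d²=229 > ρ²=13 → inactive
o2: d²=241 > ρ²=13 → inactive
o3: d²=145 > ρ²=13 → inactive
o4: d²=9 ≤ ρ²=13; F_rep = 13·(0,3)/9² = (0.0000,0.4815)
F = F_att + ΣF_rep = (20.0000,-9.5185)
p' = p + 1/8·F = (-3.5000,4.8102)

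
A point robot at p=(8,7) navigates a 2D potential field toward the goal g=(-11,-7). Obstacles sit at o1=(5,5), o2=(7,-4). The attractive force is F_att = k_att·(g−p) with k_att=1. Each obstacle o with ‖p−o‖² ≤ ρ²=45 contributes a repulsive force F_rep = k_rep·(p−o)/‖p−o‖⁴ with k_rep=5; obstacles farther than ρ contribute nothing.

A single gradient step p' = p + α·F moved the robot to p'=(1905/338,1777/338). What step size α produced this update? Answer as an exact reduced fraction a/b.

α = 1/8

F_att = 1·(g−p) = 1·(-19,-14) = (-19.0000,-14.0000)
o1: d²=13 ≤ ρ²=45; F_rep = 5·(3,2)/13² = (0.0888,0.0592)
o2: d²=122 > ρ²=45 → inactive
F = F_att + ΣF_rep = (-18.9112,-13.9408)
Δp = p'−p = (-2.3639,-1.7426); α = Δx/Fx = (-799/338) / (-3196/169) = 1/8
check: Δy/Fy = (-589/338) / (-2356/169) = 1/8 ✓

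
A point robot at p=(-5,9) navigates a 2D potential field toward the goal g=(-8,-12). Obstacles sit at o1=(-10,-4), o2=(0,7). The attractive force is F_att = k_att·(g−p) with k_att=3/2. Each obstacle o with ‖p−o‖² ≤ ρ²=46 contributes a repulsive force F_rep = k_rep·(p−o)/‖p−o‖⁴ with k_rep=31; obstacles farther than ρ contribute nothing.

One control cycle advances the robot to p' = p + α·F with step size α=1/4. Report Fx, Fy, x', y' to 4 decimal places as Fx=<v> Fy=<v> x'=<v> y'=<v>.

F_att = 3/2·(g−p) = 3/2·(-3,-21) = (-4.5000,-31.5000)
o1: d²=194 > ρ²=46 → inactive
o2: d²=29 ≤ ρ²=46; F_rep = 31·(-5,2)/29² = (-0.1843,0.0737)
F = F_att + ΣF_rep = (-4.6843,-31.4263)
p' = p + 1/4·F = (-6.1711,1.1434)

Fx=-4.6843 Fy=-31.4263 x'=-6.1711 y'=1.1434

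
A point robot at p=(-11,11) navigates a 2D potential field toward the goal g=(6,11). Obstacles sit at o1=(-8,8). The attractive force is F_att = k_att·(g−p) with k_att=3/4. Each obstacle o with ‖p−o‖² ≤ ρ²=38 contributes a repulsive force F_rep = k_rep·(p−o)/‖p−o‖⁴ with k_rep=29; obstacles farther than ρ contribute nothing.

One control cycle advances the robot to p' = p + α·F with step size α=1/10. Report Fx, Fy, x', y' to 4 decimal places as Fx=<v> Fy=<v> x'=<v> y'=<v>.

F_att = 3/4·(g−p) = 3/4·(17,0) = (12.7500,0.0000)
o1: d²=18 ≤ ρ²=38; F_rep = 29·(-3,3)/18² = (-0.2685,0.2685)
F = F_att + ΣF_rep = (12.4815,0.2685)
p' = p + 1/10·F = (-9.7519,11.0269)

Fx=12.4815 Fy=0.2685 x'=-9.7519 y'=11.0269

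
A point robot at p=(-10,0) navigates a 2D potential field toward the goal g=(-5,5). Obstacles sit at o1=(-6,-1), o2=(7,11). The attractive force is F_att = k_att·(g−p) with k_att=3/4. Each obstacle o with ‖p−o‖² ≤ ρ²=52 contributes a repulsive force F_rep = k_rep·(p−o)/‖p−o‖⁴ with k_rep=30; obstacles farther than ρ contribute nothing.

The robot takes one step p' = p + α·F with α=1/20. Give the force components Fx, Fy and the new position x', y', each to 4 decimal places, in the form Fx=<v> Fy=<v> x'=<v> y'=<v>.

F_att = 3/4·(g−p) = 3/4·(5,5) = (3.7500,3.7500)
o1: d²=17 ≤ ρ²=52; F_rep = 30·(-4,1)/17² = (-0.4152,0.1038)
o2: d²=410 > ρ²=52 → inactive
F = F_att + ΣF_rep = (3.3348,3.8538)
p' = p + 1/20·F = (-9.8333,0.1927)

Fx=3.3348 Fy=3.8538 x'=-9.8333 y'=0.1927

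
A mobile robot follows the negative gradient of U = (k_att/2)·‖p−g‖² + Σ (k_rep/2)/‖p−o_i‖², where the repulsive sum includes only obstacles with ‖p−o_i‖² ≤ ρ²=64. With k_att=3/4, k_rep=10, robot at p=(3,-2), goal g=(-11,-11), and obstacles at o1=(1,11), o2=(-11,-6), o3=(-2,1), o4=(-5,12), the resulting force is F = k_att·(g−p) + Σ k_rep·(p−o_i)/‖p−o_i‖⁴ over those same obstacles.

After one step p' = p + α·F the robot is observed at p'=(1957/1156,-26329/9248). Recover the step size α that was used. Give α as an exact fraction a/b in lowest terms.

α = 1/8

F_att = 3/4·(g−p) = 3/4·(-14,-9) = (-10.5000,-6.7500)
o1: d²=173 > ρ²=64 → inactive
o2: d²=212 > ρ²=64 → inactive
o3: d²=34 ≤ ρ²=64; F_rep = 10·(5,-3)/34² = (0.0433,-0.0260)
o4: d²=260 > ρ²=64 → inactive
F = F_att + ΣF_rep = (-10.4567,-6.7760)
Δp = p'−p = (-1.3071,-0.8470); α = Δx/Fx = (-1511/1156) / (-3022/289) = 1/8
check: Δy/Fy = (-7833/9248) / (-7833/1156) = 1/8 ✓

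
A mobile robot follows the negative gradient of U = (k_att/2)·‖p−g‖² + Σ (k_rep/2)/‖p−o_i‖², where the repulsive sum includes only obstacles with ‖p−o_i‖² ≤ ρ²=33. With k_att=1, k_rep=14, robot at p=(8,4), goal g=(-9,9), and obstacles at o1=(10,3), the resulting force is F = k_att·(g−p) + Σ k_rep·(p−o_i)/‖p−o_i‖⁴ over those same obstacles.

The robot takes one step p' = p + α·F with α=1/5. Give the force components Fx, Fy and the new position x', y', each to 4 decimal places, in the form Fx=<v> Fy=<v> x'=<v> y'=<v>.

F_att = 1·(g−p) = 1·(-17,5) = (-17.0000,5.0000)
o1: d²=5 ≤ ρ²=33; F_rep = 14·(-2,1)/5² = (-1.1200,0.5600)
F = F_att + ΣF_rep = (-18.1200,5.5600)
p' = p + 1/5·F = (4.3760,5.1120)

Fx=-18.1200 Fy=5.5600 x'=4.3760 y'=5.1120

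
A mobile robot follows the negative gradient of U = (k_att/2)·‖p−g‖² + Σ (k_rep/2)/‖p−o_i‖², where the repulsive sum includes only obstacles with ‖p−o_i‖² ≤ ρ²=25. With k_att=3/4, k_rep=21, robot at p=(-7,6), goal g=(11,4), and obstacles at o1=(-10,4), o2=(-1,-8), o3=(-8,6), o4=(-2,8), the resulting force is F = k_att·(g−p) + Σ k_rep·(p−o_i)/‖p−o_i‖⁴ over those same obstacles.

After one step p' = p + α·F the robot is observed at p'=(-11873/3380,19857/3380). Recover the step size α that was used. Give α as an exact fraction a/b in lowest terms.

F_att = 3/4·(g−p) = 3/4·(18,-2) = (13.5000,-1.5000)
o1: d²=13 ≤ ρ²=25; F_rep = 21·(3,2)/13² = (0.3728,0.2485)
o2: d²=232 > ρ²=25 → inactive
o3: d²=1 ≤ ρ²=25; F_rep = 21·(1,0)/1² = (21.0000,0.0000)
o4: d²=29 > ρ²=25 → inactive
F = F_att + ΣF_rep = (34.8728,-1.2515)
Δp = p'−p = (3.4873,-0.1251); α = Δx/Fx = (11787/3380) / (11787/338) = 1/10
check: Δy/Fy = (-423/3380) / (-423/338) = 1/10 ✓

α = 1/10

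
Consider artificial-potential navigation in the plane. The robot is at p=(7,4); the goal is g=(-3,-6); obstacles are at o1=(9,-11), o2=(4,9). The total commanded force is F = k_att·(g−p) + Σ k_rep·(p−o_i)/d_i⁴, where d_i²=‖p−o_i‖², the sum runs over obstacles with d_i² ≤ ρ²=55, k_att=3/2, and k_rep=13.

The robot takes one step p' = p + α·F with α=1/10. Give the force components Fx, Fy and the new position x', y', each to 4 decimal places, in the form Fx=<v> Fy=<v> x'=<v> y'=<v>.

Fx=-14.9663 Fy=-15.0562 x'=5.5034 y'=2.4944

F_att = 3/2·(g−p) = 3/2·(-10,-10) = (-15.0000,-15.0000)
o1: d²=229 > ρ²=55 → inactive
o2: d²=34 ≤ ρ²=55; F_rep = 13·(3,-5)/34² = (0.0337,-0.0562)
F = F_att + ΣF_rep = (-14.9663,-15.0562)
p' = p + 1/10·F = (5.5034,2.4944)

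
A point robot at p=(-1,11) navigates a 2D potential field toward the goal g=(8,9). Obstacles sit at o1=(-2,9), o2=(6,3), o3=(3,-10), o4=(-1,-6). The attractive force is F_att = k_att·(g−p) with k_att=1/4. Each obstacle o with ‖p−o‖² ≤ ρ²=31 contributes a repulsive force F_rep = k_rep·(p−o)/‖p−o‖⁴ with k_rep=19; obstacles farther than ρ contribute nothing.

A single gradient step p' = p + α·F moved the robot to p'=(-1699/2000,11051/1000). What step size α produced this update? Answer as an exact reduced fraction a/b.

α = 1/20

F_att = 1/4·(g−p) = 1/4·(9,-2) = (2.2500,-0.5000)
o1: d²=5 ≤ ρ²=31; F_rep = 19·(1,2)/5² = (0.7600,1.5200)
o2: d²=113 > ρ²=31 → inactive
o3: d²=457 > ρ²=31 → inactive
o4: d²=289 > ρ²=31 → inactive
F = F_att + ΣF_rep = (3.0100,1.0200)
Δp = p'−p = (0.1505,0.0510); α = Δx/Fx = (301/2000) / (301/100) = 1/20
check: Δy/Fy = (51/1000) / (51/50) = 1/20 ✓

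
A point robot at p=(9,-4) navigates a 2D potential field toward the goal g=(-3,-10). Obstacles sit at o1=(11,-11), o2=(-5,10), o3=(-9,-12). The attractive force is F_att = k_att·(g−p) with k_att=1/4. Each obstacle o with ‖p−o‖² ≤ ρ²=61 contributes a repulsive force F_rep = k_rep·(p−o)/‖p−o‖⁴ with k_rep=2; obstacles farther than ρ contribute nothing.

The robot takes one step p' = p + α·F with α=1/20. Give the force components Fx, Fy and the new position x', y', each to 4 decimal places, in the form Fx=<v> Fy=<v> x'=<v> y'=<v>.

F_att = 1/4·(g−p) = 1/4·(-12,-6) = (-3.0000,-1.5000)
o1: d²=53 ≤ ρ²=61; F_rep = 2·(-2,7)/53² = (-0.0014,0.0050)
o2: d²=392 > ρ²=61 → inactive
o3: d²=388 > ρ²=61 → inactive
F = F_att + ΣF_rep = (-3.0014,-1.4950)
p' = p + 1/20·F = (8.8499,-4.0748)

Fx=-3.0014 Fy=-1.4950 x'=8.8499 y'=-4.0748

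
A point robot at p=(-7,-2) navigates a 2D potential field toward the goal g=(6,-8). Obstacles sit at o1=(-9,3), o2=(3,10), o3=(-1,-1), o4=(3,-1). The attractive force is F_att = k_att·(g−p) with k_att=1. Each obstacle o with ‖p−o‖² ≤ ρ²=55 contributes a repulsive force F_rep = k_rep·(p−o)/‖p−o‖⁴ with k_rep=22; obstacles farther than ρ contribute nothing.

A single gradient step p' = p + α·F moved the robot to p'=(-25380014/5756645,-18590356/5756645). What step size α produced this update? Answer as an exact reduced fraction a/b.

F_att = 1·(g−p) = 1·(13,-6) = (13.0000,-6.0000)
o1: d²=29 ≤ ρ²=55; F_rep = 22·(2,-5)/29² = (0.0523,-0.1308)
o2: d²=244 > ρ²=55 → inactive
o3: d²=37 ≤ ρ²=55; F_rep = 22·(-6,-1)/37² = (-0.0964,-0.0161)
o4: d²=101 > ρ²=55 → inactive
F = F_att + ΣF_rep = (12.9559,-6.1469)
Δp = p'−p = (2.5912,-1.2294); α = Δx/Fx = (14916501/5756645) / (14916501/1151329) = 1/5
check: Δy/Fy = (-7077066/5756645) / (-7077066/1151329) = 1/5 ✓

α = 1/5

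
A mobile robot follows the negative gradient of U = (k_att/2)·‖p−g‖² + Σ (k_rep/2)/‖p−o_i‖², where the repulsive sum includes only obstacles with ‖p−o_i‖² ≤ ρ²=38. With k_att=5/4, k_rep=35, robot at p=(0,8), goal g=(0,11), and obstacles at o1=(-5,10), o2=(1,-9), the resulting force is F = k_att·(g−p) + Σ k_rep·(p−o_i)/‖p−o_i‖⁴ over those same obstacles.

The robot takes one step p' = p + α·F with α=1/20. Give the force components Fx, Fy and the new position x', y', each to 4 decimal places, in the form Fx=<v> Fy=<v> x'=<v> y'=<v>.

Fx=0.2081 Fy=3.6668 x'=0.0104 y'=8.1833

F_att = 5/4·(g−p) = 5/4·(0,3) = (0.0000,3.7500)
o1: d²=29 ≤ ρ²=38; F_rep = 35·(5,-2)/29² = (0.2081,-0.0832)
o2: d²=290 > ρ²=38 → inactive
F = F_att + ΣF_rep = (0.2081,3.6668)
p' = p + 1/20·F = (0.0104,8.1833)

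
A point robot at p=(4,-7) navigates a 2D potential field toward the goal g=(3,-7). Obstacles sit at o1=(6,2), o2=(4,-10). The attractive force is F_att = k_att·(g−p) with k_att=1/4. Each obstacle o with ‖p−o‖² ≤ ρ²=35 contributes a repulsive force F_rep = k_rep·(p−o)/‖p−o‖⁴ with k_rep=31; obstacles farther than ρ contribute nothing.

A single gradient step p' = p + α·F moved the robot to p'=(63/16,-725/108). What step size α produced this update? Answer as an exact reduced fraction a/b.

F_att = 1/4·(g−p) = 1/4·(-1,0) = (-0.2500,0.0000)
o1: d²=85 > ρ²=35 → inactive
o2: d²=9 ≤ ρ²=35; F_rep = 31·(0,3)/9² = (0.0000,1.1481)
F = F_att + ΣF_rep = (-0.2500,1.1481)
Δp = p'−p = (-0.0625,0.2870); α = Δx/Fx = (-1/16) / (-1/4) = 1/4
check: Δy/Fy = (31/108) / (31/27) = 1/4 ✓

α = 1/4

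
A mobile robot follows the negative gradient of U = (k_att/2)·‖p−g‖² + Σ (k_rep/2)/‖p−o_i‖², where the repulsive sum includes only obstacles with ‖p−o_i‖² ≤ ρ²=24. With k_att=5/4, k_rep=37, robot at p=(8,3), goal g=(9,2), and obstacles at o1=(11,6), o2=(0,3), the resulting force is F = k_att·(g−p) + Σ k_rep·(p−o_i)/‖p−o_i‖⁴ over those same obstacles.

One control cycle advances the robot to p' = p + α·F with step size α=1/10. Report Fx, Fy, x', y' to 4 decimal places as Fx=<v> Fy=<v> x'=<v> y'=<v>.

Fx=0.9074 Fy=-1.5926 x'=8.0907 y'=2.8407

F_att = 5/4·(g−p) = 5/4·(1,-1) = (1.2500,-1.2500)
o1: d²=18 ≤ ρ²=24; F_rep = 37·(-3,-3)/18² = (-0.3426,-0.3426)
o2: d²=64 > ρ²=24 → inactive
F = F_att + ΣF_rep = (0.9074,-1.5926)
p' = p + 1/10·F = (8.0907,2.8407)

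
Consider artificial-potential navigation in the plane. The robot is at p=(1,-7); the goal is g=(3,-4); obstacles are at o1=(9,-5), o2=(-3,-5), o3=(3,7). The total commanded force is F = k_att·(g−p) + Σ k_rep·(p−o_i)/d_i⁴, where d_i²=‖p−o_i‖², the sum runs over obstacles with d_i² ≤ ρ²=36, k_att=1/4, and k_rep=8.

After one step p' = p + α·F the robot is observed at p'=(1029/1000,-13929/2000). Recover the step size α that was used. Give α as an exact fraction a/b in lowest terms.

α = 1/20

F_att = 1/4·(g−p) = 1/4·(2,3) = (0.5000,0.7500)
o1: d²=68 > ρ²=36 → inactive
o2: d²=20 ≤ ρ²=36; F_rep = 8·(4,-2)/20² = (0.0800,-0.0400)
o3: d²=200 > ρ²=36 → inactive
F = F_att + ΣF_rep = (0.5800,0.7100)
Δp = p'−p = (0.0290,0.0355); α = Δx/Fx = (29/1000) / (29/50) = 1/20
check: Δy/Fy = (71/2000) / (71/100) = 1/20 ✓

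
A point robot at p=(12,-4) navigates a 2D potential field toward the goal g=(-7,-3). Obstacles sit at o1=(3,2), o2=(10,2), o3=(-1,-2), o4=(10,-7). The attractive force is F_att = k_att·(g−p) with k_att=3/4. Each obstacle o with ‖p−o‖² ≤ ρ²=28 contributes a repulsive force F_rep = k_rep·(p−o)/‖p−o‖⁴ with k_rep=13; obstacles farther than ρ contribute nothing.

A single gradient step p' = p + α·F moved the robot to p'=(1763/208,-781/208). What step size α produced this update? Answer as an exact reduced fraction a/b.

α = 1/4

F_att = 3/4·(g−p) = 3/4·(-19,1) = (-14.2500,0.7500)
o1: d²=117 > ρ²=28 → inactive
o2: d²=40 > ρ²=28 → inactive
o3: d²=173 > ρ²=28 → inactive
o4: d²=13 ≤ ρ²=28; F_rep = 13·(2,3)/13² = (0.1538,0.2308)
F = F_att + ΣF_rep = (-14.0962,0.9808)
Δp = p'−p = (-3.5240,0.2452); α = Δx/Fx = (-733/208) / (-733/52) = 1/4
check: Δy/Fy = (51/208) / (51/52) = 1/4 ✓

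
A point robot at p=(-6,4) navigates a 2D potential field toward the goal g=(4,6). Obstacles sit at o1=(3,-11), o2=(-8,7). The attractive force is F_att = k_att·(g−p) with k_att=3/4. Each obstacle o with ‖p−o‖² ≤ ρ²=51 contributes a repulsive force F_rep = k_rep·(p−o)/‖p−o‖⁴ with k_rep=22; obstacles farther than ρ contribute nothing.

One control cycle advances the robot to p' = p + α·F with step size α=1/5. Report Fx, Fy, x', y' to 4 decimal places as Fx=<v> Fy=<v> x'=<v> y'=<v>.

F_att = 3/4·(g−p) = 3/4·(10,2) = (7.5000,1.5000)
o1: d²=306 > ρ²=51 → inactive
o2: d²=13 ≤ ρ²=51; F_rep = 22·(2,-3)/13² = (0.2604,-0.3905)
F = F_att + ΣF_rep = (7.7604,1.1095)
p' = p + 1/5·F = (-4.4479,4.2219)

Fx=7.7604 Fy=1.1095 x'=-4.4479 y'=4.2219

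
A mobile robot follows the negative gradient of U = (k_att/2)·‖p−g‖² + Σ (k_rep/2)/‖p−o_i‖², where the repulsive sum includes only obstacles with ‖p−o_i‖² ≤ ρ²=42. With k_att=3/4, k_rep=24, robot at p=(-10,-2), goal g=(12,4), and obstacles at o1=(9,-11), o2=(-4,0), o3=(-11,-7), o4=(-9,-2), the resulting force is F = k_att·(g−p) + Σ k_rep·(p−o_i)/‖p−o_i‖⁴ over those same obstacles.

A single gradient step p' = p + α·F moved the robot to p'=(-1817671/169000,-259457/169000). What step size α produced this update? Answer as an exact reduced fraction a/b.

F_att = 3/4·(g−p) = 3/4·(22,6) = (16.5000,4.5000)
o1: d²=442 > ρ²=42 → inactive
o2: d²=40 ≤ ρ²=42; F_rep = 24·(-6,-2)/40² = (-0.0900,-0.0300)
o3: d²=26 ≤ ρ²=42; F_rep = 24·(1,5)/26² = (0.0355,0.1775)
o4: d²=1 ≤ ρ²=42; F_rep = 24·(-1,0)/1² = (-24.0000,0.0000)
F = F_att + ΣF_rep = (-7.5545,4.6475)
Δp = p'−p = (-0.7554,0.4648); α = Δx/Fx = (-127671/169000) / (-127671/16900) = 1/10
check: Δy/Fy = (78543/169000) / (78543/16900) = 1/10 ✓

α = 1/10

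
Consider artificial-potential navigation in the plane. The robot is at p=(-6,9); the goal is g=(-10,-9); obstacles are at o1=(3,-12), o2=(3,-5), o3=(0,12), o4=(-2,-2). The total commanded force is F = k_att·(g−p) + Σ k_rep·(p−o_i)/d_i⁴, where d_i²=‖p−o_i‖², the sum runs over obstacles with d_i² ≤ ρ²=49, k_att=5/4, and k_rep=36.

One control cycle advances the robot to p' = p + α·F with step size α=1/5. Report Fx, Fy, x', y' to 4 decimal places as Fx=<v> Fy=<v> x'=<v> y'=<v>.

Fx=-5.1067 Fy=-22.5533 x'=-7.0213 y'=4.4893

F_att = 5/4·(g−p) = 5/4·(-4,-18) = (-5.0000,-22.5000)
o1: d²=522 > ρ²=49 → inactive
o2: d²=277 > ρ²=49 → inactive
o3: d²=45 ≤ ρ²=49; F_rep = 36·(-6,-3)/45² = (-0.1067,-0.0533)
o4: d²=137 > ρ²=49 → inactive
F = F_att + ΣF_rep = (-5.1067,-22.5533)
p' = p + 1/5·F = (-7.0213,4.4893)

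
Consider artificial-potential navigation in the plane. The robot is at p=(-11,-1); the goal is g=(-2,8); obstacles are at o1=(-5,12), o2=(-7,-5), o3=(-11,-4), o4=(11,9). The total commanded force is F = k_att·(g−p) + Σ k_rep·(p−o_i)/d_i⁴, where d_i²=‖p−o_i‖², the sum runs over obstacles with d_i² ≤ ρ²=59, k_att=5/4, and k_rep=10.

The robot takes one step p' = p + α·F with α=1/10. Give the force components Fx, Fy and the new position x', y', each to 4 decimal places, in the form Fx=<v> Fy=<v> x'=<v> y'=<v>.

F_att = 5/4·(g−p) = 5/4·(9,9) = (11.2500,11.2500)
o1: d²=205 > ρ²=59 → inactive
o2: d²=32 ≤ ρ²=59; F_rep = 10·(-4,4)/32² = (-0.0391,0.0391)
o3: d²=9 ≤ ρ²=59; F_rep = 10·(0,3)/9² = (0.0000,0.3704)
o4: d²=584 > ρ²=59 → inactive
F = F_att + ΣF_rep = (11.2109,11.6594)
p' = p + 1/10·F = (-9.8789,0.1659)

Fx=11.2109 Fy=11.6594 x'=-9.8789 y'=0.1659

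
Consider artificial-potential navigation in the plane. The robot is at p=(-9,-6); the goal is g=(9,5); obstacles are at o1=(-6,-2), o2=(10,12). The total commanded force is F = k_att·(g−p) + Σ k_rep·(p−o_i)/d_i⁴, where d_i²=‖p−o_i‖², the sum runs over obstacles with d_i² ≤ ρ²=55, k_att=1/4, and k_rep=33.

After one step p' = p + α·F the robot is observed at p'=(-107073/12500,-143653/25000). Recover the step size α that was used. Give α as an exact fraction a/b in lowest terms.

F_att = 1/4·(g−p) = 1/4·(18,11) = (4.5000,2.7500)
o1: d²=25 ≤ ρ²=55; F_rep = 33·(-3,-4)/25² = (-0.1584,-0.2112)
o2: d²=685 > ρ²=55 → inactive
F = F_att + ΣF_rep = (4.3416,2.5388)
Δp = p'−p = (0.4342,0.2539); α = Δx/Fx = (5427/12500) / (5427/1250) = 1/10
check: Δy/Fy = (6347/25000) / (6347/2500) = 1/10 ✓

α = 1/10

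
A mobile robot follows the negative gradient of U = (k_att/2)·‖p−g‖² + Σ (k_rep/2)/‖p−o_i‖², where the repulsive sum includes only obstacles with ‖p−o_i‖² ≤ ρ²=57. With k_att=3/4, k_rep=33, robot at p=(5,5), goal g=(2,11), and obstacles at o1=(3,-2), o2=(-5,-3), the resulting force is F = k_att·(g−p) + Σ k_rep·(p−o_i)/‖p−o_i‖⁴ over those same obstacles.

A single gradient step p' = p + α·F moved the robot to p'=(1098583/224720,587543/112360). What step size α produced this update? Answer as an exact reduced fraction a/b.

α = 1/20

F_att = 3/4·(g−p) = 3/4·(-3,6) = (-2.2500,4.5000)
o1: d²=53 ≤ ρ²=57; F_rep = 33·(2,7)/53² = (0.0235,0.0822)
o2: d²=164 > ρ²=57 → inactive
F = F_att + ΣF_rep = (-2.2265,4.5822)
Δp = p'−p = (-0.1113,0.2291); α = Δx/Fx = (-25017/224720) / (-25017/11236) = 1/20
check: Δy/Fy = (25743/112360) / (25743/5618) = 1/20 ✓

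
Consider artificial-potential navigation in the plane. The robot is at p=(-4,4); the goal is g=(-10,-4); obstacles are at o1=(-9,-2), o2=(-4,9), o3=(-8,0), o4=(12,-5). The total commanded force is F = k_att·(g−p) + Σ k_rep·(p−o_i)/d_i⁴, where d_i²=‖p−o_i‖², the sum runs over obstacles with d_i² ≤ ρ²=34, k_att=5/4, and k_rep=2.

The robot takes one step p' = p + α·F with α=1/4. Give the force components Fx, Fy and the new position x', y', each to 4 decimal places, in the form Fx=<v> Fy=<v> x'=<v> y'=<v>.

F_att = 5/4·(g−p) = 5/4·(-6,-8) = (-7.5000,-10.0000)
o1: d²=61 > ρ²=34 → inactive
o2: d²=25 ≤ ρ²=34; F_rep = 2·(0,-5)/25² = (0.0000,-0.0160)
o3: d²=32 ≤ ρ²=34; F_rep = 2·(4,4)/32² = (0.0078,0.0078)
o4: d²=337 > ρ²=34 → inactive
F = F_att + ΣF_rep = (-7.4922,-10.0082)
p' = p + 1/4·F = (-5.8730,1.4980)

Fx=-7.4922 Fy=-10.0082 x'=-5.8730 y'=1.4980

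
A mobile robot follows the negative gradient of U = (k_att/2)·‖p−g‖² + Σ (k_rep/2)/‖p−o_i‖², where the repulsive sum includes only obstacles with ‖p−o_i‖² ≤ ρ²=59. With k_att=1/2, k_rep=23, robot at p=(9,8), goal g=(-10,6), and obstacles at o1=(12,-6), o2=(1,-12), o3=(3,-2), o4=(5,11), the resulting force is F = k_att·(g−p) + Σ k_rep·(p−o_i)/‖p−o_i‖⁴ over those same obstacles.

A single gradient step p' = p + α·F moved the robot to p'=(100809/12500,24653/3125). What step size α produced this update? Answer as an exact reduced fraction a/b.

α = 1/10

F_att = 1/2·(g−p) = 1/2·(-19,-2) = (-9.5000,-1.0000)
o1: d²=205 > ρ²=59 → inactive
o2: d²=464 > ρ²=59 → inactive
o3: d²=136 > ρ²=59 → inactive
o4: d²=25 ≤ ρ²=59; F_rep = 23·(4,-3)/25² = (0.1472,-0.1104)
F = F_att + ΣF_rep = (-9.3528,-1.1104)
Δp = p'−p = (-0.9353,-0.1110); α = Δx/Fx = (-11691/12500) / (-11691/1250) = 1/10
check: Δy/Fy = (-347/3125) / (-694/625) = 1/10 ✓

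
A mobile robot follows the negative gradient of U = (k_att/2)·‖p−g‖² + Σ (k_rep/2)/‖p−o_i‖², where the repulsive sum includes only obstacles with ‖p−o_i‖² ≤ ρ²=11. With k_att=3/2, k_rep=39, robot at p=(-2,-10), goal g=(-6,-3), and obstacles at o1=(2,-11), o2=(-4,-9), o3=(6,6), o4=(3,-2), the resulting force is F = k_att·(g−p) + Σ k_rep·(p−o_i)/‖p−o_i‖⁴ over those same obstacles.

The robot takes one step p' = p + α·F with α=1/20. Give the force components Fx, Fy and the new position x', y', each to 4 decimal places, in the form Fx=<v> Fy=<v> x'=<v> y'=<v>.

F_att = 3/2·(g−p) = 3/2·(-4,7) = (-6.0000,10.5000)
o1: d²=17 > ρ²=11 → inactive
o2: d²=5 ≤ ρ²=11; F_rep = 39·(2,-1)/5² = (3.1200,-1.5600)
o3: d²=320 > ρ²=11 → inactive
o4: d²=89 > ρ²=11 → inactive
F = F_att + ΣF_rep = (-2.8800,8.9400)
p' = p + 1/20·F = (-2.1440,-9.5530)

Fx=-2.8800 Fy=8.9400 x'=-2.1440 y'=-9.5530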